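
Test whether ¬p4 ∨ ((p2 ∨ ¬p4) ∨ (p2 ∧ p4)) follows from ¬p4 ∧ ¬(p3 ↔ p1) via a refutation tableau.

Initial set: {(¬p4 ∧ ¬(p3 ↔ p1)); ¬(¬p4 ∨ ((p2 ∨ ¬p4) ∨ (p2 ∧ p4)))}.
(¬p4 ∧ ¬(p3 ↔ p1)): α-rule — add ¬p4, ¬(p3 ↔ p1).
¬(¬p4 ∨ ((p2 ∨ ¬p4) ∨ (p2 ∧ p4))): α-rule — add ¬¬p4, ¬((p2 ∨ ¬p4) ∨ (p2 ∧ p4)).
× closes — contains both p4 and ¬p4.
All 1 branch closes.
Every branch closed, so the premises entail the conclusion.

Yes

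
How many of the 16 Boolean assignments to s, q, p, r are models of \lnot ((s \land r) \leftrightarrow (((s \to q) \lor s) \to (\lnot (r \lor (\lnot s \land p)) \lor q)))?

Initial set: {T \lnot ((s \land r) \leftrightarrow (((s \to q) \lor s) \to (\lnot (r \lor (\lnot s \land p)) \lor q)))}.
T \lnot ((s \land r) \leftrightarrow (((s \to q) \lor s) \to (\lnot (r \lor (\lnot s \land p)) \lor q))): β-rule — branch into T (s \land r), F (((s \to q) \lor s) \to (\lnot (r \lor (\lnot s \land p)) \lor q))  //  F (s \land r), T (((s \to q) \lor s) \to (\lnot (r \lor (\lnot s \land p)) \lor q)).
  branch 1 (add T (s \land r), F (((s \to q) \lor s) \to (\lnot (r \lor (\lnot s \land p)) \lor q))):
    T (s \land r): α-rule — add T s, T r.
    F (((s \to q) \lor s) \to (\lnot (r \lor (\lnot s \land p)) \lor q)): α-rule — add T ((s \to q) \lor s), F (\lnot (r \lor (\lnot s \land p)) \lor q).
    F (\lnot (r \lor (\lnot s \land p)) \lor q): α-rule — add F \lnot (r \lor (\lnot s \land p)), F q.
    T ((s \to q) \lor s): β-rule — branch into T (s \to q)  //  T s.
      branch 1.1 (add T (s \to q)):
        F \lnot (r \lor (\lnot s \land p)): β-rule — branch into T r  //  T (\lnot s \land p).
          branch 1.1.1 (add T r):
            T (s \to q): β-rule — branch into F s  //  T q.
              branch 1.1.1.1 (add F s):
                × closes — contains both s and \lnot s.
              branch 1.1.1.2 (add T q):
                × closes — contains both q and \lnot q.
          branch 1.1.2 (add T (\lnot s \land p)):
            T (\lnot s \land p): α-rule — add T \lnot s, T p.
            × closes — contains both s and \lnot s.
      branch 1.2 (add T s):
        F \lnot (r \lor (\lnot s \land p)): β-rule — branch into T r  //  T (\lnot s \land p).
          branch 1.2.1 (add T r):
            ○ open, literals {q=false, r=true, s=true}.
          branch 1.2.2 (add T (\lnot s \land p)):
            T (\lnot s \land p): α-rule — add T \lnot s, T p.
            × closes — contains both s and \lnot s.
  branch 2 (add F (s \land r), T (((s \to q) \lor s) \to (\lnot (r \lor (\lnot s \land p)) \lor q))):
    F (s \land r): β-rule — branch into F s  //  F r.
      branch 2.1 (add F s):
        T (((s \to q) \lor s) \to (\lnot (r \lor (\lnot s \land p)) \lor q)): β-rule — branch into F ((s \to q) \lor s)  //  T (\lnot (r \lor (\lnot s \land p)) \lor q).
          branch 2.1.1 (add F ((s \to q) \lor s)):
            F ((s \to q) \lor s): α-rule — add F (s \to q), F s.
            F (s \to q): α-rule — add T s, F q.
            × closes — contains both s and \lnot s.
          branch 2.1.2 (add T (\lnot (r \lor (\lnot s \land p)) \lor q)):
            T (\lnot (r \lor (\lnot s \land p)) \lor q): β-rule — branch into T \lnot (r \lor (\lnot s \land p))  //  T q.
              branch 2.1.2.1 (add T \lnot (r \lor (\lnot s \land p))):
                T \lnot (r \lor (\lnot s \land p)): α-rule — add F r, F (\lnot s \land p).
                F (\lnot s \land p): β-rule — branch into F \lnot s  //  F p.
                  branch 2.1.2.1.1 (add F \lnot s):
                    × closes — contains both s and \lnot s.
                  branch 2.1.2.1.2 (add F p):
                    ○ open, literals {p=false, r=false, s=false}.
              branch 2.1.2.2 (add T q):
                ○ open, literals {q=true, s=false}.
      branch 2.2 (add F r):
        T (((s \to q) \lor s) \to (\lnot (r \lor (\lnot s \land p)) \lor q)): β-rule — branch into F ((s \to q) \lor s)  //  T (\lnot (r \lor (\lnot s \land p)) \lor q).
          branch 2.2.1 (add F ((s \to q) \lor s)):
            F ((s \to q) \lor s): α-rule — add F (s \to q), F s.
            F (s \to q): α-rule — add T s, F q.
            × closes — contains both s and \lnot s.
          branch 2.2.2 (add T (\lnot (r \lor (\lnot s \land p)) \lor q)):
            T (\lnot (r \lor (\lnot s \land p)) \lor q): β-rule — branch into T \lnot (r \lor (\lnot s \land p))  //  T q.
              branch 2.2.2.1 (add T \lnot (r \lor (\lnot s \land p))):
                T \lnot (r \lor (\lnot s \land p)): α-rule — add F r, F (\lnot s \land p).
                F (\lnot s \land p): β-rule — branch into F \lnot s  //  F p.
                  branch 2.2.2.1.1 (add F \lnot s):
                    ○ open, literals {r=false, s=true}.
                  branch 2.2.2.1.2 (add F p):
                    ○ open, literals {p=false, r=false}.
              branch 2.2.2.2 (add T q):
                ○ open, literals {q=true, r=false}.
7 branches closed, 6 open.
Each open branch fixes some atoms; the unmentioned ones are free. Counting distinct full assignments: branch {q=false, r=true, s=true} (p) contributes 2 new; branch {p=false, r=false, s=false} (q) contributes 2 new; branch {q=true, s=false} (p, r) contributes 3 new; branch {r=false, s=true} (q, p) contributes 4 new; branch {p=false, r=false} (s, q) contributes 0 new; branch {q=true, r=false} (s, p) contributes 0 new. Total: 11.

11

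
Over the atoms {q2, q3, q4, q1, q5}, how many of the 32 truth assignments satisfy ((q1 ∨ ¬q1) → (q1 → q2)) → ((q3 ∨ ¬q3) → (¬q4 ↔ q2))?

20

Initial set: {(((q1 ∨ ¬q1) → (q1 → q2)) → ((q3 ∨ ¬q3) → (¬q4 ↔ q2)))}.
(((q1 ∨ ¬q1) → (q1 → q2)) → ((q3 ∨ ¬q3) → (¬q4 ↔ q2))): β-rule — branch into ¬((q1 ∨ ¬q1) → (q1 → q2))  //  ((q3 ∨ ¬q3) → (¬q4 ↔ q2)).
  branch 1 (add ¬((q1 ∨ ¬q1) → (q1 → q2))):
    ¬((q1 ∨ ¬q1) → (q1 → q2)): α-rule — add (q1 ∨ ¬q1), ¬(q1 → q2).
    ¬(q1 → q2): α-rule — add q1, ¬q2.
    (q1 ∨ ¬q1): β-rule — branch into q1  //  ¬q1.
      branch 1.1 (add q1):
        ○ open, literals {q1=T, q2=F}.
      branch 1.2 (add ¬q1):
        × closes — contains both q1 and ¬q1.
  branch 2 (add ((q3 ∨ ¬q3) → (¬q4 ↔ q2))):
    ((q3 ∨ ¬q3) → (¬q4 ↔ q2)): β-rule — branch into ¬(q3 ∨ ¬q3)  //  (¬q4 ↔ q2).
      branch 2.1 (add ¬(q3 ∨ ¬q3)):
        ¬(q3 ∨ ¬q3): α-rule — add ¬q3, ¬¬q3.
        × closes — contains both q3 and ¬q3.
      branch 2.2 (add (¬q4 ↔ q2)):
        (¬q4 ↔ q2): β-rule — branch into ¬q4, q2  //  ¬¬q4, ¬q2.
          branch 2.2.1 (add ¬q4, q2):
            ○ open, literals {q2=T, q4=F}.
          branch 2.2.2 (add ¬¬q4, ¬q2):
            ○ open, literals {q2=F, q4=T}.
2 branches closed, 3 open.
Each open branch fixes some atoms; the unmentioned ones are free. Counting distinct full assignments: branch {q1=T, q2=F} (q3, q4, q5) contributes 8 new; branch {q2=T, q4=F} (q3, q1, q5) contributes 8 new; branch {q2=F, q4=T} (q3, q1, q5) contributes 4 new. Total: 20.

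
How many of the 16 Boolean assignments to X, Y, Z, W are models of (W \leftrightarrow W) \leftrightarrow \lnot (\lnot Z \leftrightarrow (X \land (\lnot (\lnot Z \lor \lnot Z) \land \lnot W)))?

Initial set: {((W \leftrightarrow W) \leftrightarrow \lnot (\lnot Z \leftrightarrow (X \land (\lnot (\lnot Z \lor \lnot Z) \land \lnot W))))}.
((W \leftrightarrow W) \leftrightarrow \lnot (\lnot Z \leftrightarrow (X \land (\lnot (\lnot Z \lor \lnot Z) \land \lnot W)))): β-rule — branch into (W \leftrightarrow W), \lnot (\lnot Z \leftrightarrow (X \land (\lnot (\lnot Z \lor \lnot Z) \land \lnot W)))  //  \lnot (W \leftrightarrow W), \lnot \lnot (\lnot Z \leftrightarrow (X \land (\lnot (\lnot Z \lor \lnot Z) \land \lnot W))).
  branch 1 (add (W \leftrightarrow W), \lnot (\lnot Z \leftrightarrow (X \land (\lnot (\lnot Z \lor \lnot Z) \land \lnot W)))):
    (W \leftrightarrow W): β-rule — branch into W, W  //  \lnot W, \lnot W.
      branch 1.1 (add W, W):
        \lnot (\lnot Z \leftrightarrow (X \land (\lnot (\lnot Z \lor \lnot Z) \land \lnot W))): β-rule — branch into \lnot Z, \lnot (X \land (\lnot (\lnot Z \lor \lnot Z) \land \lnot W))  //  \lnot \lnot Z, (X \land (\lnot (\lnot Z \lor \lnot Z) \land \lnot W)).
          branch 1.1.1 (add \lnot Z, \lnot (X \land (\lnot (\lnot Z \lor \lnot Z) \land \lnot W))):
            \lnot (X \land (\lnot (\lnot Z \lor \lnot Z) \land \lnot W)): β-rule — branch into \lnot X  //  \lnot (\lnot (\lnot Z \lor \lnot Z) \land \lnot W).
              branch 1.1.1.1 (add \lnot X):
                ○ open, literals {W=T, X=F, Z=F}.
              branch 1.1.1.2 (add \lnot (\lnot (\lnot Z \lor \lnot Z) \land \lnot W)):
                \lnot (\lnot (\lnot Z \lor \lnot Z) \land \lnot W): β-rule — branch into \lnot \lnot (\lnot Z \lor \lnot Z)  //  \lnot \lnot W.
                  branch 1.1.1.2.1 (add \lnot \lnot (\lnot Z \lor \lnot Z)):
                    \lnot \lnot (\lnot Z \lor \lnot Z): β-rule — branch into \lnot Z  //  \lnot Z.
                      branch 1.1.1.2.1.1 (add \lnot Z):
                        ○ open, literals {W=T, Z=F}.
                      branch 1.1.1.2.1.2 (add \lnot Z):
                        ○ open, literals {W=T, Z=F}.
                  branch 1.1.1.2.2 (add \lnot \lnot W):
                    ○ open, literals {W=T, Z=F}.
          branch 1.1.2 (add \lnot \lnot Z, (X \land (\lnot (\lnot Z \lor \lnot Z) \land \lnot W))):
            (X \land (\lnot (\lnot Z \lor \lnot Z) \land \lnot W)): α-rule — add X, (\lnot (\lnot Z \lor \lnot Z) \land \lnot W).
            (\lnot (\lnot Z \lor \lnot Z) \land \lnot W): α-rule — add \lnot (\lnot Z \lor \lnot Z), \lnot W.
            × closes — contains both W and \lnot W.
      branch 1.2 (add \lnot W, \lnot W):
        \lnot (\lnot Z \leftrightarrow (X \land (\lnot (\lnot Z \lor \lnot Z) \land \lnot W))): β-rule — branch into \lnot Z, \lnot (X \land (\lnot (\lnot Z \lor \lnot Z) \land \lnot W))  //  \lnot \lnot Z, (X \land (\lnot (\lnot Z \lor \lnot Z) \land \lnot W)).
          branch 1.2.1 (add \lnot Z, \lnot (X \land (\lnot (\lnot Z \lor \lnot Z) \land \lnot W))):
            \lnot (X \land (\lnot (\lnot Z \lor \lnot Z) \land \lnot W)): β-rule — branch into \lnot X  //  \lnot (\lnot (\lnot Z \lor \lnot Z) \land \lnot W).
              branch 1.2.1.1 (add \lnot X):
                ○ open, literals {W=F, X=F, Z=F}.
              branch 1.2.1.2 (add \lnot (\lnot (\lnot Z \lor \lnot Z) \land \lnot W)):
                \lnot (\lnot (\lnot Z \lor \lnot Z) \land \lnot W): β-rule — branch into \lnot \lnot (\lnot Z \lor \lnot Z)  //  \lnot \lnot W.
                  branch 1.2.1.2.1 (add \lnot \lnot (\lnot Z \lor \lnot Z)):
                    \lnot \lnot (\lnot Z \lor \lnot Z): β-rule — branch into \lnot Z  //  \lnot Z.
                      branch 1.2.1.2.1.1 (add \lnot Z):
                        ○ open, literals {W=F, Z=F}.
                      branch 1.2.1.2.1.2 (add \lnot Z):
                        ○ open, literals {W=F, Z=F}.
                  branch 1.2.1.2.2 (add \lnot \lnot W):
                    × closes — contains both W and \lnot W.
          branch 1.2.2 (add \lnot \lnot Z, (X \land (\lnot (\lnot Z \lor \lnot Z) \land \lnot W))):
            (X \land (\lnot (\lnot Z \lor \lnot Z) \land \lnot W)): α-rule — add X, (\lnot (\lnot Z \lor \lnot Z) \land \lnot W).
            (\lnot (\lnot Z \lor \lnot Z) \land \lnot W): α-rule — add \lnot (\lnot Z \lor \lnot Z), \lnot W.
            \lnot (\lnot Z \lor \lnot Z): α-rule — add \lnot \lnot Z, \lnot \lnot Z.
            ○ open, literals {W=F, X=T, Z=T}.
  branch 2 (add \lnot (W \leftrightarrow W), \lnot \lnot (\lnot Z \leftrightarrow (X \land (\lnot (\lnot Z \lor \lnot Z) \land \lnot W)))):
    \lnot (W \leftrightarrow W): β-rule — branch into W, \lnot W  //  \lnot W, W.
      branch 2.1 (add W, \lnot W):
        × closes — contains both W and \lnot W.
      branch 2.2 (add \lnot W, W):
        × closes — contains both W and \lnot W.
4 branches closed, 8 open.
Each open branch fixes some atoms; the unmentioned ones are free. Counting distinct full assignments: branch {W=T, X=F, Z=F} (Y) contributes 2 new; branch {W=T, Z=F} (X, Y) contributes 2 new; branch {W=T, Z=F} (X, Y) contributes 0 new; branch {W=T, Z=F} (X, Y) contributes 0 new; branch {W=F, X=F, Z=F} (Y) contributes 2 new; branch {W=F, Z=F} (X, Y) contributes 2 new; branch {W=F, Z=F} (X, Y) contributes 0 new; branch {W=F, X=T, Z=T} (Y) contributes 2 new. Total: 10.

10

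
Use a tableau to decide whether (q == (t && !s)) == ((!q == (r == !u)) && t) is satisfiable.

Satisfiable

Initial set: {T ((q == (t && !s)) == ((!q == (r == !u)) && t))}.
T ((q == (t && !s)) == ((!q == (r == !u)) && t)): β-rule — branch into T (q == (t && !s)), T ((!q == (r == !u)) && t)  //  F (q == (t && !s)), F ((!q == (r == !u)) && t).
  branch 1 (add T (q == (t && !s)), T ((!q == (r == !u)) && t)):
    T ((!q == (r == !u)) && t): α-rule — add T (!q == (r == !u)), T t.
    T (q == (t && !s)): β-rule — branch into T q, T (t && !s)  //  F q, F (t && !s).
      branch 1.1 (add T q, T (t && !s)):
        T (t && !s): α-rule — add T t, T !s.
        T (!q == (r == !u)): β-rule — branch into T !q, T (r == !u)  //  F !q, F (r == !u).
          branch 1.1.1 (add T !q, T (r == !u)):
            × closes — contains both q and !q.
          branch 1.1.2 (add F !q, F (r == !u)):
            F (r == !u): β-rule — branch into T r, F !u  //  F r, T !u.
              branch 1.1.2.1 (add T r, F !u):
                ○ open, literals {q=true, r=true, s=false, t=true, u=true}.
              branch 1.1.2.2 (add F r, T !u):
                ○ open, literals {q=true, r=false, s=false, t=true, u=false}.
      branch 1.2 (add F q, F (t && !s)):
        T (!q == (r == !u)): β-rule — branch into T !q, T (r == !u)  //  F !q, F (r == !u).
          branch 1.2.1 (add T !q, T (r == !u)):
            F (t && !s): β-rule — branch into F t  //  F !s.
              branch 1.2.1.1 (add F t):
                × closes — contains both t and !t.
              branch 1.2.1.2 (add F !s):
                T (r == !u): β-rule — branch into T r, T !u  //  F r, F !u.
                  branch 1.2.1.2.1 (add T r, T !u):
                    ○ open, literals {q=false, r=true, s=true, t=true, u=false}.
                  branch 1.2.1.2.2 (add F r, F !u):
                    ○ open, literals {q=false, r=false, s=true, t=true, u=true}.
          branch 1.2.2 (add F !q, F (r == !u)):
            × closes — contains both q and !q.
  branch 2 (add F (q == (t && !s)), F ((!q == (r == !u)) && t)):
    F (q == (t && !s)): β-rule — branch into T q, F (t && !s)  //  F q, T (t && !s).
      branch 2.1 (add T q, F (t && !s)):
        F ((!q == (r == !u)) && t): β-rule — branch into F (!q == (r == !u))  //  F t.
          branch 2.1.1 (add F (!q == (r == !u))):
            F (t && !s): β-rule — branch into F t  //  F !s.
              branch 2.1.1.1 (add F t):
                F (!q == (r == !u)): β-rule — branch into T !q, F (r == !u)  //  F !q, T (r == !u).
                  branch 2.1.1.1.1 (add T !q, F (r == !u)):
                    × closes — contains both q and !q.
                  branch 2.1.1.1.2 (add F !q, T (r == !u)):
                    T (r == !u): β-rule — branch into T r, T !u  //  F r, F !u.
                      branch 2.1.1.1.2.1 (add T r, T !u):
                        ○ open, literals {q=true, r=true, t=false, u=false}.
                      branch 2.1.1.1.2.2 (add F r, F !u):
                        ○ open, literals {q=true, r=false, t=false, u=true}.
              branch 2.1.1.2 (add F !s):
                F (!q == (r == !u)): β-rule — branch into T !q, F (r == !u)  //  F !q, T (r == !u).
                  branch 2.1.1.2.1 (add T !q, F (r == !u)):
                    × closes — contains both q and !q.
                  branch 2.1.1.2.2 (add F !q, T (r == !u)):
                    T (r == !u): β-rule — branch into T r, T !u  //  F r, F !u.
                      branch 2.1.1.2.2.1 (add T r, T !u):
                        ○ open, literals {q=true, r=true, s=true, u=false}.
                      branch 2.1.1.2.2.2 (add F r, F !u):
                        ○ open, literals {q=true, r=false, s=true, u=true}.
          branch 2.1.2 (add F t):
            F (t && !s): β-rule — branch into F t  //  F !s.
              branch 2.1.2.1 (add F t):
                ○ open, literals {q=true, t=false}.
              branch 2.1.2.2 (add F !s):
                ○ open, literals {q=true, s=true, t=false}.
      branch 2.2 (add F q, T (t && !s)):
        T (t && !s): α-rule — add T t, T !s.
        F ((!q == (r == !u)) && t): β-rule — branch into F (!q == (r == !u))  //  F t.
          branch 2.2.1 (add F (!q == (r == !u))):
            F (!q == (r == !u)): β-rule — branch into T !q, F (r == !u)  //  F !q, T (r == !u).
              branch 2.2.1.1 (add T !q, F (r == !u)):
                F (r == !u): β-rule — branch into T r, F !u  //  F r, T !u.
                  branch 2.2.1.1.1 (add T r, F !u):
                    ○ open, literals {q=false, r=true, s=false, t=true, u=true}.
                  branch 2.2.1.1.2 (add F r, T !u):
                    ○ open, literals {q=false, r=false, s=false, t=true, u=false}.
              branch 2.2.1.2 (add F !q, T (r == !u)):
                × closes — contains both q and !q.
          branch 2.2.2 (add F t):
            × closes — contains both t and !t.
7 branches closed, 12 open.
An open branch gives a satisfying assignment: q=true, r=true, s=false, t=true, u=true.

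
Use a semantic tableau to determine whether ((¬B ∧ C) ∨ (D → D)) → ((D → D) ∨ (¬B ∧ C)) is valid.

Assume the negation and expand:
Initial set: {¬(((¬B ∧ C) ∨ (D → D)) → ((D → D) ∨ (¬B ∧ C)))}.
¬(((¬B ∧ C) ∨ (D → D)) → ((D → D) ∨ (¬B ∧ C))): α-rule — add ((¬B ∧ C) ∨ (D → D)), ¬((D → D) ∨ (¬B ∧ C)).
¬((D → D) ∨ (¬B ∧ C)): α-rule — add ¬(D → D), ¬(¬B ∧ C).
¬(D → D): α-rule — add D, ¬D.
× closes — contains both D and ¬D.
All 1 branch closes.
Every branch closed, so the negation is unsatisfiable and the formula is valid.

Valid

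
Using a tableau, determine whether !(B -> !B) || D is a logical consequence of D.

Yes

Initial set: {D; !(!(B -> !B) || D)}.
!(!(B -> !B) || D): α-rule — add !!(B -> !B), !D.
× closes — contains both D and !D.
All 1 branch closes.
Every branch closed, so the premises entail the conclusion.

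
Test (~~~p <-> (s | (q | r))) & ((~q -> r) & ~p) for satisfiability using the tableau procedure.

Initial set: {T ((~~~p <-> (s | (q | r))) & ((~q -> r) & ~p))}.
T ((~~~p <-> (s | (q | r))) & ((~q -> r) & ~p)): α-rule — add T (~~~p <-> (s | (q | r))), T ((~q -> r) & ~p).
T ((~q -> r) & ~p): α-rule — add T (~q -> r), T ~p.
T (~~~p <-> (s | (q | r))): β-rule — branch into T ~~~p, T (s | (q | r))  //  F ~~~p, F (s | (q | r)).
  branch 1 (add T ~~~p, T (s | (q | r))):
    T ~~~p: drop double negation, giving T ~p.
    T (~q -> r): β-rule — branch into F ~q  //  T r.
      branch 1.1 (add F ~q):
        T (s | (q | r)): β-rule — branch into T s  //  T (q | r).
          branch 1.1.1 (add T s):
            ○ open, literals {p=0, q=1, s=1}.
          branch 1.1.2 (add T (q | r)):
            T (q | r): β-rule — branch into T q  //  T r.
              branch 1.1.2.1 (add T q):
                ○ open, literals {p=0, q=1}.
              branch 1.1.2.2 (add T r):
                ○ open, literals {p=0, q=1, r=1}.
      branch 1.2 (add T r):
        T (s | (q | r)): β-rule — branch into T s  //  T (q | r).
          branch 1.2.1 (add T s):
            ○ open, literals {p=0, r=1, s=1}.
          branch 1.2.2 (add T (q | r)):
            T (q | r): β-rule — branch into T q  //  T r.
              branch 1.2.2.1 (add T q):
                ○ open, literals {p=0, q=1, r=1}.
              branch 1.2.2.2 (add T r):
                ○ open, literals {p=0, r=1}.
  branch 2 (add F ~~~p, F (s | (q | r))):
    F ~~~p: drop double negation, giving F ~p.
    × closes — contains both p and ~p.
1 branch closed, 6 open.
An open branch gives a satisfying assignment: p=0, q=1, s=1.

Satisfiable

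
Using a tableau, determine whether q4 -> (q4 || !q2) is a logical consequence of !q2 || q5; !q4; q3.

Initial set: {(!q2 || q5); !q4; q3; !(q4 -> (q4 || !q2))}.
!(q4 -> (q4 || !q2)): α-rule — add q4, !(q4 || !q2).
× closes — contains both q4 and !q4.
All 1 branch closes.
Every branch closed, so the premises entail the conclusion.

Yes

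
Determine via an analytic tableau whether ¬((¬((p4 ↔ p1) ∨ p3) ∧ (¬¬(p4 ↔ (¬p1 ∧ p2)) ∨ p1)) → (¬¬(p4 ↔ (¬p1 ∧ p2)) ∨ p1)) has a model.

Initial set: {¬((¬((p4 ↔ p1) ∨ p3) ∧ (¬¬(p4 ↔ (¬p1 ∧ p2)) ∨ p1)) → (¬¬(p4 ↔ (¬p1 ∧ p2)) ∨ p1))}.
¬((¬((p4 ↔ p1) ∨ p3) ∧ (¬¬(p4 ↔ (¬p1 ∧ p2)) ∨ p1)) → (¬¬(p4 ↔ (¬p1 ∧ p2)) ∨ p1)): α-rule — add (¬((p4 ↔ p1) ∨ p3) ∧ (¬¬(p4 ↔ (¬p1 ∧ p2)) ∨ p1)), ¬(¬¬(p4 ↔ (¬p1 ∧ p2)) ∨ p1).
(¬((p4 ↔ p1) ∨ p3) ∧ (¬¬(p4 ↔ (¬p1 ∧ p2)) ∨ p1)): α-rule — add ¬((p4 ↔ p1) ∨ p3), (¬¬(p4 ↔ (¬p1 ∧ p2)) ∨ p1).
¬(¬¬(p4 ↔ (¬p1 ∧ p2)) ∨ p1): α-rule — add ¬¬¬(p4 ↔ (¬p1 ∧ p2)), ¬p1.
¬((p4 ↔ p1) ∨ p3): α-rule — add ¬(p4 ↔ p1), ¬p3.
¬¬¬(p4 ↔ (¬p1 ∧ p2)): drop double negation, giving ¬(p4 ↔ (¬p1 ∧ p2)).
(¬¬(p4 ↔ (¬p1 ∧ p2)) ∨ p1): β-rule — branch into ¬¬(p4 ↔ (¬p1 ∧ p2))  //  p1.
  branch 1 (add ¬¬(p4 ↔ (¬p1 ∧ p2))):
    ¬¬(p4 ↔ (¬p1 ∧ p2)): drop double negation, giving (p4 ↔ (¬p1 ∧ p2)).
    ¬(p4 ↔ p1): β-rule — branch into p4, ¬p1  //  ¬p4, p1.
      branch 1.1 (add p4, ¬p1):
        ¬(p4 ↔ (¬p1 ∧ p2)): β-rule — branch into p4, ¬(¬p1 ∧ p2)  //  ¬p4, (¬p1 ∧ p2).
          branch 1.1.1 (add p4, ¬(¬p1 ∧ p2)):
            (p4 ↔ (¬p1 ∧ p2)): β-rule — branch into p4, (¬p1 ∧ p2)  //  ¬p4, ¬(¬p1 ∧ p2).
              branch 1.1.1.1 (add p4, (¬p1 ∧ p2)):
                (¬p1 ∧ p2): α-rule — add ¬p1, p2.
                ¬(¬p1 ∧ p2): β-rule — branch into ¬¬p1  //  ¬p2.
                  branch 1.1.1.1.1 (add ¬¬p1):
                    × closes — contains both p1 and ¬p1.
                  branch 1.1.1.1.2 (add ¬p2):
                    × closes — contains both p2 and ¬p2.
              branch 1.1.1.2 (add ¬p4, ¬(¬p1 ∧ p2)):
                × closes — contains both p4 and ¬p4.
          branch 1.1.2 (add ¬p4, (¬p1 ∧ p2)):
            × closes — contains both p4 and ¬p4.
      branch 1.2 (add ¬p4, p1):
        × closes — contains both p1 and ¬p1.
  branch 2 (add p1):
    × closes — contains both p1 and ¬p1.
All 6 branches close.
Every branch closed; the formula is unsatisfiable.

Unsatisfiable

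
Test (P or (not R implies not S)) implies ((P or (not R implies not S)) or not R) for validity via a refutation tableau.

Valid

Assume the negation and expand:
Initial set: {not ((P or (not R implies not S)) implies ((P or (not R implies not S)) or not R))}.
not ((P or (not R implies not S)) implies ((P or (not R implies not S)) or not R)): α-rule — add (P or (not R implies not S)), not ((P or (not R implies not S)) or not R).
not ((P or (not R implies not S)) or not R): α-rule — add not (P or (not R implies not S)), not not R.
not (P or (not R implies not S)): α-rule — add not P, not (not R implies not S).
not (not R implies not S): α-rule — add not R, not not S.
× closes — contains both R and not R.
All 1 branch closes.
Every branch closed, so the negation is unsatisfiable and the formula is valid.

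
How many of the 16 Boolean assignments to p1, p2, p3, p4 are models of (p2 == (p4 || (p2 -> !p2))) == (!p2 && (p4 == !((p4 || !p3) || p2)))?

10

Initial set: {T ((p2 == (p4 || (p2 -> !p2))) == (!p2 && (p4 == !((p4 || !p3) || p2))))}.
T ((p2 == (p4 || (p2 -> !p2))) == (!p2 && (p4 == !((p4 || !p3) || p2)))): β-rule — branch into T (p2 == (p4 || (p2 -> !p2))), T (!p2 && (p4 == !((p4 || !p3) || p2)))  //  F (p2 == (p4 || (p2 -> !p2))), F (!p2 && (p4 == !((p4 || !p3) || p2))).
  branch 1 (add T (p2 == (p4 || (p2 -> !p2))), T (!p2 && (p4 == !((p4 || !p3) || p2)))):
    T (!p2 && (p4 == !((p4 || !p3) || p2))): α-rule — add T !p2, T (p4 == !((p4 || !p3) || p2)).
    T (p2 == (p4 || (p2 -> !p2))): β-rule — branch into T p2, T (p4 || (p2 -> !p2))  //  F p2, F (p4 || (p2 -> !p2)).
      branch 1.1 (add T p2, T (p4 || (p2 -> !p2))):
        × closes — contains both p2 and !p2.
      branch 1.2 (add F p2, F (p4 || (p2 -> !p2))):
        F (p4 || (p2 -> !p2)): α-rule — add F p4, F (p2 -> !p2).
        F (p2 -> !p2): α-rule — add T p2, F !p2.
        × closes — contains both p2 and !p2.
  branch 2 (add F (p2 == (p4 || (p2 -> !p2))), F (!p2 && (p4 == !((p4 || !p3) || p2)))):
    F (p2 == (p4 || (p2 -> !p2))): β-rule — branch into T p2, F (p4 || (p2 -> !p2))  //  F p2, T (p4 || (p2 -> !p2)).
      branch 2.1 (add T p2, F (p4 || (p2 -> !p2))):
        F (p4 || (p2 -> !p2)): α-rule — add F p4, F (p2 -> !p2).
        F (p2 -> !p2): α-rule — add T p2, F !p2.
        F (!p2 && (p4 == !((p4 || !p3) || p2))): β-rule — branch into F !p2  //  F (p4 == !((p4 || !p3) || p2)).
          branch 2.1.1 (add F !p2):
            ○ open, literals {p2=1, p4=0}.
          branch 2.1.2 (add F (p4 == !((p4 || !p3) || p2))):
            F (p4 == !((p4 || !p3) || p2)): β-rule — branch into T p4, F !((p4 || !p3) || p2)  //  F p4, T !((p4 || !p3) || p2).
              branch 2.1.2.1 (add T p4, F !((p4 || !p3) || p2)):
                × closes — contains both p4 and !p4.
              branch 2.1.2.2 (add F p4, T !((p4 || !p3) || p2)):
                T !((p4 || !p3) || p2): α-rule — add F (p4 || !p3), F p2.
                × closes — contains both p2 and !p2.
      branch 2.2 (add F p2, T (p4 || (p2 -> !p2))):
        F (!p2 && (p4 == !((p4 || !p3) || p2))): β-rule — branch into F !p2  //  F (p4 == !((p4 || !p3) || p2)).
          branch 2.2.1 (add F !p2):
            × closes — contains both p2 and !p2.
          branch 2.2.2 (add F (p4 == !((p4 || !p3) || p2))):
            T (p4 || (p2 -> !p2)): β-rule — branch into T p4  //  T (p2 -> !p2).
              branch 2.2.2.1 (add T p4):
                F (p4 == !((p4 || !p3) || p2)): β-rule — branch into T p4, F !((p4 || !p3) || p2)  //  F p4, T !((p4 || !p3) || p2).
                  branch 2.2.2.1.1 (add T p4, F !((p4 || !p3) || p2)):
                    F !((p4 || !p3) || p2): β-rule — branch into T (p4 || !p3)  //  T p2.
                      branch 2.2.2.1.1.1 (add T (p4 || !p3)):
                        T (p4 || !p3): β-rule — branch into T p4  //  T !p3.
                          branch 2.2.2.1.1.1.1 (add T p4):
                            ○ open, literals {p2=0, p4=1}.
                          branch 2.2.2.1.1.1.2 (add T !p3):
                            ○ open, literals {p2=0, p3=0, p4=1}.
                      branch 2.2.2.1.1.2 (add T p2):
                        × closes — contains both p2 and !p2.
                  branch 2.2.2.1.2 (add F p4, T !((p4 || !p3) || p2)):
                    × closes — contains both p4 and !p4.
              branch 2.2.2.2 (add T (p2 -> !p2)):
                F (p4 == !((p4 || !p3) || p2)): β-rule — branch into T p4, F !((p4 || !p3) || p2)  //  F p4, T !((p4 || !p3) || p2).
                  branch 2.2.2.2.1 (add T p4, F !((p4 || !p3) || p2)):
                    T (p2 -> !p2): β-rule — branch into F p2  //  T !p2.
                      branch 2.2.2.2.1.1 (add F p2):
                        F !((p4 || !p3) || p2): β-rule — branch into T (p4 || !p3)  //  T p2.
                          branch 2.2.2.2.1.1.1 (add T (p4 || !p3)):
                            T (p4 || !p3): β-rule — branch into T p4  //  T !p3.
                              branch 2.2.2.2.1.1.1.1 (add T p4):
                                ○ open, literals {p2=0, p4=1}.
                              branch 2.2.2.2.1.1.1.2 (add T !p3):
                                ○ open, literals {p2=0, p3=0, p4=1}.
                          branch 2.2.2.2.1.1.2 (add T p2):
                            × closes — contains both p2 and !p2.
                      branch 2.2.2.2.1.2 (add T !p2):
                        F !((p4 || !p3) || p2): β-rule — branch into T (p4 || !p3)  //  T p2.
                          branch 2.2.2.2.1.2.1 (add T (p4 || !p3)):
                            T (p4 || !p3): β-rule — branch into T p4  //  T !p3.
                              branch 2.2.2.2.1.2.1.1 (add T p4):
                                ○ open, literals {p2=0, p4=1}.
                              branch 2.2.2.2.1.2.1.2 (add T !p3):
                                ○ open, literals {p2=0, p3=0, p4=1}.
                          branch 2.2.2.2.1.2.2 (add T p2):
                            × closes — contains both p2 and !p2.
                  branch 2.2.2.2.2 (add F p4, T !((p4 || !p3) || p2)):
                    T !((p4 || !p3) || p2): α-rule — add F (p4 || !p3), F p2.
                    F (p4 || !p3): α-rule — add F p4, F !p3.
                    T (p2 -> !p2): β-rule — branch into F p2  //  T !p2.
                      branch 2.2.2.2.2.1 (add F p2):
                        ○ open, literals {p2=0, p3=1, p4=0}.
                      branch 2.2.2.2.2.2 (add T !p2):
                        ○ open, literals {p2=0, p3=1, p4=0}.
9 branches closed, 9 open.
Each open branch fixes some atoms; the unmentioned ones are free. Counting distinct full assignments: branch {p2=1, p4=0} (p1, p3) contributes 4 new; branch {p2=0, p4=1} (p1, p3) contributes 4 new; branch {p2=0, p3=0, p4=1} (p1) contributes 0 new; branch {p2=0, p4=1} (p1, p3) contributes 0 new; branch {p2=0, p3=0, p4=1} (p1) contributes 0 new; branch {p2=0, p4=1} (p1, p3) contributes 0 new; branch {p2=0, p3=0, p4=1} (p1) contributes 0 new; branch {p2=0, p3=1, p4=0} (p1) contributes 2 new; branch {p2=0, p3=1, p4=0} (p1) contributes 0 new. Total: 10.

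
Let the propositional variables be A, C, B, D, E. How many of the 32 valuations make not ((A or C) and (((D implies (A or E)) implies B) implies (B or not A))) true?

Initial set: {not ((A or C) and (((D implies (A or E)) implies B) implies (B or not A)))}.
not ((A or C) and (((D implies (A or E)) implies B) implies (B or not A))): β-rule — branch into not (A or C)  //  not (((D implies (A or E)) implies B) implies (B or not A)).
  branch 1 (add not (A or C)):
    not (A or C): α-rule — add not A, not C.
    ○ open, literals {A=0, C=0}.
  branch 2 (add not (((D implies (A or E)) implies B) implies (B or not A))):
    not (((D implies (A or E)) implies B) implies (B or not A)): α-rule — add ((D implies (A or E)) implies B), not (B or not A).
    not (B or not A): α-rule — add not B, not not A.
    ((D implies (A or E)) implies B): β-rule — branch into not (D implies (A or E))  //  B.
      branch 2.1 (add not (D implies (A or E))):
        not (D implies (A or E)): α-rule — add D, not (A or E).
        not (A or E): α-rule — add not A, not E.
        × closes — contains both A and not A.
      branch 2.2 (add B):
        × closes — contains both B and not B.
2 branches closed, 1 open.
Each open branch fixes some atoms; the unmentioned ones are free. Counting distinct full assignments: branch {A=0, C=0} (B, D, E) contributes 8 new. Total: 8.

8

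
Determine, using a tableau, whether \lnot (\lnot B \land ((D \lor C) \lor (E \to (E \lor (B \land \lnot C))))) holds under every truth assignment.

Not valid

Assume the negation and expand:
Initial set: {\lnot \lnot (\lnot B \land ((D \lor C) \lor (E \to (E \lor (B \land \lnot C)))))}.
\lnot \lnot (\lnot B \land ((D \lor C) \lor (E \to (E \lor (B \land \lnot C))))): α-rule — add \lnot B, ((D \lor C) \lor (E \to (E \lor (B \land \lnot C)))).
((D \lor C) \lor (E \to (E \lor (B \land \lnot C)))): β-rule — branch into (D \lor C)  //  (E \to (E \lor (B \land \lnot C))).
  branch 1 (add (D \lor C)):
    (D \lor C): β-rule — branch into D  //  C.
      branch 1.1 (add D):
        ○ open, literals {B=false, D=true}.
      branch 1.2 (add C):
        ○ open, literals {B=false, C=true}.
  branch 2 (add (E \to (E \lor (B \land \lnot C)))):
    (E \to (E \lor (B \land \lnot C))): β-rule — branch into \lnot E  //  (E \lor (B \land \lnot C)).
      branch 2.1 (add \lnot E):
        ○ open, literals {B=false, E=false}.
      branch 2.2 (add (E \lor (B \land \lnot C))):
        (E \lor (B \land \lnot C)): β-rule — branch into E  //  (B \land \lnot C).
          branch 2.2.1 (add E):
            ○ open, literals {B=false, E=true}.
          branch 2.2.2 (add (B \land \lnot C)):
            (B \land \lnot C): α-rule — add B, \lnot C.
            × closes — contains both B and \lnot B.
1 branch closed, 4 open.
An open branch gives a countermodel: B=false, D=true (unmentioned atoms arbitrary); under it the original formula is false.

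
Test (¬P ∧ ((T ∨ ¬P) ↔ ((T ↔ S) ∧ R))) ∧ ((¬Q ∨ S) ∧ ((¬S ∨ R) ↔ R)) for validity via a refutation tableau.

Assume the negation and expand:
Initial set: {¬((¬P ∧ ((T ∨ ¬P) ↔ ((T ↔ S) ∧ R))) ∧ ((¬Q ∨ S) ∧ ((¬S ∨ R) ↔ R)))}.
¬((¬P ∧ ((T ∨ ¬P) ↔ ((T ↔ S) ∧ R))) ∧ ((¬Q ∨ S) ∧ ((¬S ∨ R) ↔ R))): β-rule — branch into ¬(¬P ∧ ((T ∨ ¬P) ↔ ((T ↔ S) ∧ R)))  //  ¬((¬Q ∨ S) ∧ ((¬S ∨ R) ↔ R)).
  branch 1 (add ¬(¬P ∧ ((T ∨ ¬P) ↔ ((T ↔ S) ∧ R)))):
    ¬(¬P ∧ ((T ∨ ¬P) ↔ ((T ↔ S) ∧ R))): β-rule — branch into ¬¬P  //  ¬((T ∨ ¬P) ↔ ((T ↔ S) ∧ R)).
      branch 1.1 (add ¬¬P):
        ○ open, literals {P=true}.
      branch 1.2 (add ¬((T ∨ ¬P) ↔ ((T ↔ S) ∧ R))):
        ¬((T ∨ ¬P) ↔ ((T ↔ S) ∧ R)): β-rule — branch into (T ∨ ¬P), ¬((T ↔ S) ∧ R)  //  ¬(T ∨ ¬P), ((T ↔ S) ∧ R).
          branch 1.2.1 (add (T ∨ ¬P), ¬((T ↔ S) ∧ R)):
            (T ∨ ¬P): β-rule — branch into T  //  ¬P.
              branch 1.2.1.1 (add T):
                ¬((T ↔ S) ∧ R): β-rule — branch into ¬(T ↔ S)  //  ¬R.
                  branch 1.2.1.1.1 (add ¬(T ↔ S)):
                    ¬(T ↔ S): β-rule — branch into T, ¬S  //  ¬T, S.
                      branch 1.2.1.1.1.1 (add T, ¬S):
                        ○ open, literals {S=false, T=true}.
                      branch 1.2.1.1.1.2 (add ¬T, S):
                        × closes — contains both T and ¬T.
                  branch 1.2.1.1.2 (add ¬R):
                    ○ open, literals {R=false, T=true}.
              branch 1.2.1.2 (add ¬P):
                ¬((T ↔ S) ∧ R): β-rule — branch into ¬(T ↔ S)  //  ¬R.
                  branch 1.2.1.2.1 (add ¬(T ↔ S)):
                    ¬(T ↔ S): β-rule — branch into T, ¬S  //  ¬T, S.
                      branch 1.2.1.2.1.1 (add T, ¬S):
                        ○ open, literals {P=false, S=false, T=true}.
                      branch 1.2.1.2.1.2 (add ¬T, S):
                        ○ open, literals {P=false, S=true, T=false}.
                  branch 1.2.1.2.2 (add ¬R):
                    ○ open, literals {P=false, R=false}.
          branch 1.2.2 (add ¬(T ∨ ¬P), ((T ↔ S) ∧ R)):
            ¬(T ∨ ¬P): α-rule — add ¬T, ¬¬P.
            ((T ↔ S) ∧ R): α-rule — add (T ↔ S), R.
            (T ↔ S): β-rule — branch into T, S  //  ¬T, ¬S.
              branch 1.2.2.1 (add T, S):
                × closes — contains both T and ¬T.
              branch 1.2.2.2 (add ¬T, ¬S):
                ○ open, literals {P=true, R=true, S=false, T=false}.
  branch 2 (add ¬((¬Q ∨ S) ∧ ((¬S ∨ R) ↔ R))):
    ¬((¬Q ∨ S) ∧ ((¬S ∨ R) ↔ R)): β-rule — branch into ¬(¬Q ∨ S)  //  ¬((¬S ∨ R) ↔ R).
      branch 2.1 (add ¬(¬Q ∨ S)):
        ¬(¬Q ∨ S): α-rule — add ¬¬Q, ¬S.
        ○ open, literals {Q=true, S=false}.
      branch 2.2 (add ¬((¬S ∨ R) ↔ R)):
        ¬((¬S ∨ R) ↔ R): β-rule — branch into (¬S ∨ R), ¬R  //  ¬(¬S ∨ R), R.
          branch 2.2.1 (add (¬S ∨ R), ¬R):
            (¬S ∨ R): β-rule — branch into ¬S  //  R.
              branch 2.2.1.1 (add ¬S):
                ○ open, literals {R=false, S=false}.
              branch 2.2.1.2 (add R):
                × closes — contains both R and ¬R.
          branch 2.2.2 (add ¬(¬S ∨ R), R):
            ¬(¬S ∨ R): α-rule — add ¬¬S, ¬R.
            × closes — contains both R and ¬R.
4 branches closed, 9 open.
An open branch gives a countermodel: P=true (unmentioned atoms arbitrary); under it the original formula is false.

Not valid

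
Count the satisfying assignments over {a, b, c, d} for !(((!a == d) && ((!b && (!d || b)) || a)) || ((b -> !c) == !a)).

Initial set: {!(((!a == d) && ((!b && (!d || b)) || a)) || ((b -> !c) == !a))}.
!(((!a == d) && ((!b && (!d || b)) || a)) || ((b -> !c) == !a)): α-rule — add !((!a == d) && ((!b && (!d || b)) || a)), !((b -> !c) == !a).
!((!a == d) && ((!b && (!d || b)) || a)): β-rule — branch into !(!a == d)  //  !((!b && (!d || b)) || a).
  branch 1 (add !(!a == d)):
    !((b -> !c) == !a): β-rule — branch into (b -> !c), !!a  //  !(b -> !c), !a.
      branch 1.1 (add (b -> !c), !!a):
        !(!a == d): β-rule — branch into !a, !d  //  !!a, d.
          branch 1.1.1 (add !a, !d):
            × closes — contains both a and !a.
          branch 1.1.2 (add !!a, d):
            (b -> !c): β-rule — branch into !b  //  !c.
              branch 1.1.2.1 (add !b):
                ○ open, literals {a=1, b=0, d=1}.
              branch 1.1.2.2 (add !c):
                ○ open, literals {a=1, c=0, d=1}.
      branch 1.2 (add !(b -> !c), !a):
        !(b -> !c): α-rule — add b, !!c.
        !(!a == d): β-rule — branch into !a, !d  //  !!a, d.
          branch 1.2.1 (add !a, !d):
            ○ open, literals {a=0, b=1, c=1, d=0}.
          branch 1.2.2 (add !!a, d):
            × closes — contains both a and !a.
  branch 2 (add !((!b && (!d || b)) || a)):
    !((!b && (!d || b)) || a): α-rule — add !(!b && (!d || b)), !a.
    !((b -> !c) == !a): β-rule — branch into (b -> !c), !!a  //  !(b -> !c), !a.
      branch 2.1 (add (b -> !c), !!a):
        × closes — contains both a and !a.
      branch 2.2 (add !(b -> !c), !a):
        !(b -> !c): α-rule — add b, !!c.
        !(!b && (!d || b)): β-rule — branch into !!b  //  !(!d || b).
          branch 2.2.1 (add !!b):
            ○ open, literals {a=0, b=1, c=1}.
          branch 2.2.2 (add !(!d || b)):
            !(!d || b): α-rule — add !!d, !b.
            × closes — contains both b and !b.
4 branches closed, 4 open.
Each open branch fixes some atoms; the unmentioned ones are free. Counting distinct full assignments: branch {a=1, b=0, d=1} (c) contributes 2 new; branch {a=1, c=0, d=1} (b) contributes 1 new; branch {a=0, b=1, c=1, d=0} (none free) contributes 1 new; branch {a=0, b=1, c=1} (d) contributes 1 new. Total: 5.

5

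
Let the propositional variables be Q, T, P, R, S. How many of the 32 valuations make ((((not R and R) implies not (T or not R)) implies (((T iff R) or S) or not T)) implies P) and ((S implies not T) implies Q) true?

11

Initial set: {(((((not R and R) implies not (T or not R)) implies (((T iff R) or S) or not T)) implies P) and ((S implies not T) implies Q))}.
(((((not R and R) implies not (T or not R)) implies (((T iff R) or S) or not T)) implies P) and ((S implies not T) implies Q)): α-rule — add ((((not R and R) implies not (T or not R)) implies (((T iff R) or S) or not T)) implies P), ((S implies not T) implies Q).
((((not R and R) implies not (T or not R)) implies (((T iff R) or S) or not T)) implies P): β-rule — branch into not (((not R and R) implies not (T or not R)) implies (((T iff R) or S) or not T))  //  P.
  branch 1 (add not (((not R and R) implies not (T or not R)) implies (((T iff R) or S) or not T))):
    not (((not R and R) implies not (T or not R)) implies (((T iff R) or S) or not T)): α-rule — add ((not R and R) implies not (T or not R)), not (((T iff R) or S) or not T).
    not (((T iff R) or S) or not T): α-rule — add not ((T iff R) or S), not not T.
    not ((T iff R) or S): α-rule — add not (T iff R), not S.
    ((S implies not T) implies Q): β-rule — branch into not (S implies not T)  //  Q.
      branch 1.1 (add not (S implies not T)):
        not (S implies not T): α-rule — add S, not not T.
        × closes — contains both S and not S.
      branch 1.2 (add Q):
        ((not R and R) implies not (T or not R)): β-rule — branch into not (not R and R)  //  not (T or not R).
          branch 1.2.1 (add not (not R and R)):
            not (T iff R): β-rule — branch into T, not R  //  not T, R.
              branch 1.2.1.1 (add T, not R):
                not (not R and R): β-rule — branch into not not R  //  not R.
                  branch 1.2.1.1.1 (add not not R):
                    × closes — contains both R and not R.
                  branch 1.2.1.1.2 (add not R):
                    ○ open, literals {Q=T, R=F, S=F, T=T}.
              branch 1.2.1.2 (add not T, R):
                × closes — contains both T and not T.
          branch 1.2.2 (add not (T or not R)):
            not (T or not R): α-rule — add not T, not not R.
            × closes — contains both T and not T.
  branch 2 (add P):
    ((S implies not T) implies Q): β-rule — branch into not (S implies not T)  //  Q.
      branch 2.1 (add not (S implies not T)):
        not (S implies not T): α-rule — add S, not not T.
        ○ open, literals {P=T, S=T, T=T}.
      branch 2.2 (add Q):
        ○ open, literals {P=T, Q=T}.
4 branches closed, 3 open.
Each open branch fixes some atoms; the unmentioned ones are free. Counting distinct full assignments: branch {Q=T, R=F, S=F, T=T} (P) contributes 2 new; branch {P=T, S=T, T=T} (Q, R) contributes 4 new; branch {P=T, Q=T} (T, R, S) contributes 5 new. Total: 11.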